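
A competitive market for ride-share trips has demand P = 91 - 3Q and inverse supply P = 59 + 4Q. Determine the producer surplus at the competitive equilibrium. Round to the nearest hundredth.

41.80

Equilibrium: 91 - 3Q = 59 + 4Q, so Q* = 4.5714 and P* = 77.2857.
PS is the area between P* and the supply curve from 0 to Q*: (1/2)(4.5714)(18.2857) = 41.7959.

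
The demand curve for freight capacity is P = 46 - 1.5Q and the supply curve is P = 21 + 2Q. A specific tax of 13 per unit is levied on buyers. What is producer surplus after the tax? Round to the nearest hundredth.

11.76

Without the tax, 46 - 1.5Q = 21 + 2Q so Q* = 7.1429 and P* = 35.2857.
A tax on buyers shifts demand down by 13: (46 - 13) - 1.5Q = 21 + 2Q, so Q_t = 3.4286. Buyers pay P_b = 40.8571; sellers receive P_s = P_b - 13 = 27.8571.
PS = (1/2)(Q_t)(P_s - 21) = (1/2)(3.4286)(6.8571) = 11.7551.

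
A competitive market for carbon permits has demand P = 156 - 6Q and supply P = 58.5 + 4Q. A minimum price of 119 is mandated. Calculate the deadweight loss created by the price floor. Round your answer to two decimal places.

64.20

Free-market equilibrium: 156 - 6Q = 58.5 + 4Q gives Q* = 9.75, P* = 97.5.
At the floor price 119, quantity demanded is (156 - 119)/6 = 6.1667; demand is the short side, so Q = 6.1667 trades at P = 119.
At Q = 6.1667 the demand price is 119 and the supply price is 83.1667. Deadweight loss is the triangle between the curves from 6.1667 to 9.75: (1/2)(119 - 83.1667)(9.75 - 6.1667) = 64.2014.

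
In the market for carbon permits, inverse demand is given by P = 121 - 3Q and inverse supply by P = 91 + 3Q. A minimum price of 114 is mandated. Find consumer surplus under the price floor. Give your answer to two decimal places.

8.17

Without the control, 121 - 3Q = 91 + 3Q so Q* = 5 and P* = 106.
At P = 114, buyers demand (121 - 114)/3 = 2.3333 while sellers would supply more, so the quantity traded is 2.3333 at price 114.
CS is the triangle under demand above 114: (1/2)(2.3333)(121 - 114) = 8.1667.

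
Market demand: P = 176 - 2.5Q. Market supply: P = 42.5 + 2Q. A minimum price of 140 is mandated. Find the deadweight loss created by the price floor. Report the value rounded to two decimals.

Free-market equilibrium: 176 - 2.5Q = 42.5 + 2Q gives Q* = 29.6667, P* = 101.8333.
At the floor price 140, quantity demanded is (176 - 140)/2.5 = 14.4; demand is the short side, so Q = 14.4 trades at P = 140.
The lost-trades triangle has base Q* - 14.4 = 15.2667 and height equal to the gap between the curves at Q = 14.4, which is 140 - 71.3 = 68.7. DWL = (1/2)(15.2667)(68.7) = 524.41.

524.41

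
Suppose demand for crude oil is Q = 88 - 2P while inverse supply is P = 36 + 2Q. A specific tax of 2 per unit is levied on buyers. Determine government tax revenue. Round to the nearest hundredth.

Rewriting demand in inverse form: P = 44 - 0.5Q.
Without the tax, 44 - 0.5Q = 36 + 2Q so Q* = 3.2 and P* = 42.4.
A tax on buyers shifts demand down by 2: (44 - 2) - 0.5Q = 36 + 2Q, so Q_t = 2.4. Buyers pay P_b = 42.8; sellers receive P_s = P_b - 2 = 40.8.
Revenue is the tax times quantity traded: 2 x 2.4 = 4.8.

4.80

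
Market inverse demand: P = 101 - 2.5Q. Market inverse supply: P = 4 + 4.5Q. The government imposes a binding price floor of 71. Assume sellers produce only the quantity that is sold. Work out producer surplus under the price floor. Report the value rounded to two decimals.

480.00

Without the control, 101 - 2.5Q = 4 + 4.5Q so Q* = 13.8571 and P* = 66.3571.
At P = 71, buyers demand (101 - 71)/2.5 = 12 while sellers would supply more, so the quantity traded is 12 at price 71.
The supply price at Q = 12 is 58. PS is the trapezoid between 71 and supply over [0, 12]: (1/2)[(71 - 4) + (71 - 58)](12) = 480.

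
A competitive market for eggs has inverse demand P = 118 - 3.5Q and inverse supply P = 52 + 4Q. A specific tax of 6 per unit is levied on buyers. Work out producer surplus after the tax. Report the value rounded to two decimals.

128.00

Without the tax, 118 - 3.5Q = 52 + 4Q so Q* = 8.8 and P* = 87.2.
A tax on buyers shifts demand down by 6: (118 - 6) - 3.5Q = 52 + 4Q, so Q_t = 8. Buyers pay P_b = 90; sellers receive P_s = P_b - 6 = 84.
Producer surplus is the triangle above supply below P_s: (1/2)(8)(84 - 52) = 128.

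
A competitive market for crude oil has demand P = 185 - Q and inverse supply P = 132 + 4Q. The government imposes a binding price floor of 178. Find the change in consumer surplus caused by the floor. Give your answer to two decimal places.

-31.68

Free-market equilibrium: 185 - Q = 132 + 4Q gives Q* = 10.6, P* = 174.4.
At the floor price 178, quantity demanded is (185 - 178)/1 = 7; demand is the short side, so Q = 7 trades at P = 178.
CS goes from (1/2)(10.6)(10.6) = 56.18 to 24.5 (computed as (185 - 178)(7) - (1/2)(1)(7)^2), a change of -31.68.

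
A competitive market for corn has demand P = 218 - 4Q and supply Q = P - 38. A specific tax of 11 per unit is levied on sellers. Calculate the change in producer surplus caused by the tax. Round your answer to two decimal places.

-76.78

Rewriting supply in inverse form: P = 38 + Q.
Without the tax, 218 - 4Q = 38 + Q so Q* = 36 and P* = 74.
A tax on sellers shifts supply up by 11: 218 - 4Q = 38 + Q + 11, so Q_t = 33.8. Buyers pay P_b = 82.8; sellers receive P_s = P_b - 11 = 71.8.
PS falls from (1/2)(36)(36) = 648 to (1/2)(33.8)(33.8) = 571.22, a change of -76.78.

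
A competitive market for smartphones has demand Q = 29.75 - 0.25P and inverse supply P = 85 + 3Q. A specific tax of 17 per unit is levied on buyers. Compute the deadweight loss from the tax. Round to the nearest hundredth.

20.64

Rewriting demand in inverse form: P = 119 - 4Q.
Without the tax, 119 - 4Q = 85 + 3Q so Q* = 4.8571 and P* = 99.5714.
A tax on buyers shifts demand down by 17: (119 - 17) - 4Q = 85 + 3Q, so Q_t = 2.4286. Buyers pay P_b = 109.2857; sellers receive P_s = P_b - 17 = 92.2857.
Deadweight loss is the triangle between the curves from Q_t to Q*: (1/2)(4.8571 - 2.4286)(17) = 20.6429.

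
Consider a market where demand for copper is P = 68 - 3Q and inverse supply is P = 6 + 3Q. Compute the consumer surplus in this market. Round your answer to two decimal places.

160.17

Set 68 - 3Q = 6 + 3Q, which gives 62 = 6Q, so Q* = 10.3333 and P* = 68 - 3(10.3333) = 37.
CS is the area between the demand curve and P* from 0 to Q*: (1/2)(10.3333)(31) = 160.1667.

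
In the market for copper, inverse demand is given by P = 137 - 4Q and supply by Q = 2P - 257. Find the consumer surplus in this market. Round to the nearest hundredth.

7.14

Rewriting supply in inverse form: P = 128.5 + 0.5Q.
Equilibrium: 137 - 4Q = 128.5 + 0.5Q, so Q* = 1.8889 and P* = 129.4444.
The demand choke price is 137, so CS = (1/2)(Q*)(137 - P*) = (1/2)(1.8889)(7.5556) = 7.1358.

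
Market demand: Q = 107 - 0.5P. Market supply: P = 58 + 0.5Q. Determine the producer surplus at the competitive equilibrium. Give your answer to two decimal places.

Rewriting demand in inverse form: P = 214 - 2Q.
Equilibrium: 214 - 2Q = 58 + 0.5Q, so Q* = 62.4 and P* = 89.2.
PS is the area between P* and the supply curve from 0 to Q*: (1/2)(62.4)(31.2) = 973.44.

973.44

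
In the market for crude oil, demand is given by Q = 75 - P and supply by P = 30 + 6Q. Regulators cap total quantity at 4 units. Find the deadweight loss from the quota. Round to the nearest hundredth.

20.64

Rewriting demand in inverse form: P = 75 - Q.
Without the quota, 75 - Q = 30 + 6Q gives Q* = 6.4286.
At Q = 4 the demand price is 75 - (4) = 71 and the supply price is 30 + 6(4) = 54.
DWL = (1/2)(gap between curves at 4) x (Q* - 4) = (1/2)(17)(2.4286) = 20.6429.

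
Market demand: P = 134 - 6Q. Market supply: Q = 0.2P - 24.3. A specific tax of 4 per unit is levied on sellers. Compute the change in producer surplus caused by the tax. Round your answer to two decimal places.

Rewriting supply in inverse form: P = 121.5 + 5Q.
Without the tax, 134 - 6Q = 121.5 + 5Q so Q* = 1.1364 and P* = 127.1818.
With the tax, sellers need 4 more per unit: 134 - 6Q = 121.5 + 5Q + 4, so Q_t = 0.7727. Buyers pay P_b = 129.3636; sellers receive P_s = P_b - 4 = 125.3636.
PS falls from (1/2)(1.1364)(5.6818) = 3.2283 to (1/2)(0.7727)(3.8636) = 1.4928, a change of -1.7355.

-1.74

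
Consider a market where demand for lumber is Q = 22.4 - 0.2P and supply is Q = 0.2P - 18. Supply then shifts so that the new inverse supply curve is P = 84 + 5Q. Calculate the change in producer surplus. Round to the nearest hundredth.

Rewriting demand in inverse form: P = 112 - 5Q.
Rewriting supply in inverse form: P = 90 + 5Q.
Initial equilibrium: Q_0 = 2.2, P_0 = 101; CS_0 = (1/2)(2.2)(11) = 12.1, PS_0 = (1/2)(2.2)(11) = 12.1.
New equilibrium: 112 - 5Q = 84 + 5Q gives Q_1 = 2.8, P_1 = 98; CS_1 = 19.6, PS_1 = 19.6.
Change in producer surplus = 19.6 - 12.1 = 7.5.

7.50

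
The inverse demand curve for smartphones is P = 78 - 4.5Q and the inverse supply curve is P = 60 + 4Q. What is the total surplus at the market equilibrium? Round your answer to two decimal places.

Equilibrium: 78 - 4.5Q = 60 + 4Q, so Q* = 2.1176 and P* = 68.4706.
Total surplus is the full triangle between the curves from 0 to Q*: (1/2)(2.1176)(78 - 60) = 19.0588.

19.06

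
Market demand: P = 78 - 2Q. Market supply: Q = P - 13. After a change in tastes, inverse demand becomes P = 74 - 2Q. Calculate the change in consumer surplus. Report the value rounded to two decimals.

Rewriting supply in inverse form: P = 13 + Q.
Initial equilibrium: Q_0 = 21.6667, P_0 = 34.6667; CS_0 = (1/2)(21.6667)(43.3333) = 469.4444, PS_0 = (1/2)(21.6667)(21.6667) = 234.7222.
New equilibrium: 74 - 2Q = 13 + Q gives Q_1 = 20.3333, P_1 = 33.3333; CS_1 = 413.4444, PS_1 = 206.7222.
Change in consumer surplus = 413.4444 - 469.4444 = -56.

-56.00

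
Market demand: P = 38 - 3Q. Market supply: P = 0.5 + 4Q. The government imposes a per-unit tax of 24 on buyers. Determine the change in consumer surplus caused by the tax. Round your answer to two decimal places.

-37.47

Pre-tax equilibrium: 38 - 3Q = 0.5 + 4Q gives Q* = 5.3571, P* = 21.9286.
A tax on buyers shifts demand down by 24: (38 - 24) - 3Q = 0.5 + 4Q, so Q_t = 1.9286. Buyers pay P_b = 32.2143; sellers receive P_s = P_b - 24 = 8.2143.
CS falls from (1/2)(5.3571)(16.0714) = 43.0485 to (1/2)(1.9286)(5.7857) = 5.5791, a change of -37.4694.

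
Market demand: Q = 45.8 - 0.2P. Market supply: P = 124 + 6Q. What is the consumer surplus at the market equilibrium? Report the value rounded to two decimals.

Rewriting demand in inverse form: P = 229 - 5Q.
Equilibrium: 229 - 5Q = 124 + 6Q, so Q* = 9.5455 and P* = 181.2727.
The demand choke price is 229, so CS = (1/2)(Q*)(229 - P*) = (1/2)(9.5455)(47.7273) = 227.7893.

227.79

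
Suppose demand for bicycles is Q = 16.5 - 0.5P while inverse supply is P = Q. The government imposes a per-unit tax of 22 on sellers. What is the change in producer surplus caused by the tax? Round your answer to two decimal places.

Rewriting demand in inverse form: P = 33 - 2Q.
Without the tax, 33 - 2Q = Q so Q* = 11 and P* = 11.
With the tax, sellers need 22 more per unit: 33 - 2Q = Q + 22, so Q_t = 3.6667. Buyers pay P_b = 25.6667; sellers receive P_s = P_b - 22 = 3.6667.
Producers lose the trapezoid between P_s and P* out to Q_t plus the triangle from Q_t to Q*: change in PS = 6.7222 - 60.5 = -53.7778.

-53.78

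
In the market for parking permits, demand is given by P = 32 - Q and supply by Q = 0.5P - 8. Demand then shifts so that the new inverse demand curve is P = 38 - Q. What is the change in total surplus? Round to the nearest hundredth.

Rewriting supply in inverse form: P = 16 + 2Q.
Initial equilibrium: Q_0 = 5.3333, P_0 = 26.6667; CS_0 = (1/2)(5.3333)(5.3333) = 14.2222, PS_0 = (1/2)(5.3333)(10.6667) = 28.4444.
New equilibrium: 38 - Q = 16 + 2Q gives Q_1 = 7.3333, P_1 = 30.6667; CS_1 = 26.8889, PS_1 = 53.7778.
Change in total surplus = (26.8889 + 53.7778) - (14.2222 + 28.4444) = 38.

38.00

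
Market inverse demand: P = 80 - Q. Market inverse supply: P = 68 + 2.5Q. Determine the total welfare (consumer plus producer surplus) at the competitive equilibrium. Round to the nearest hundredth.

Equilibrium: 80 - Q = 68 + 2.5Q, so Q* = 3.4286 and P* = 76.5714.
CS = (1/2)(3.4286)(3.4286) = 5.8776 and PS = (1/2)(3.4286)(8.5714) = 14.6939, so total surplus = 20.5714.

20.57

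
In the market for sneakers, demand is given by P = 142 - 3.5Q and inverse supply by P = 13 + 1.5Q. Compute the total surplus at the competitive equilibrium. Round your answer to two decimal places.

Equilibrium: 142 - 3.5Q = 13 + 1.5Q, so Q* = 25.8 and P* = 51.7.
CS = (1/2)(25.8)(90.3) = 1164.87 and PS = (1/2)(25.8)(38.7) = 499.23, so total surplus = 1664.1.

1664.10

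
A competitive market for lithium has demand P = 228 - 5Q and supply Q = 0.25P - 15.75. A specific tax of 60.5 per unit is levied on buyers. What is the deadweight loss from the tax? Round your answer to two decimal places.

Rewriting supply in inverse form: P = 63 + 4Q.
Pre-tax equilibrium: 228 - 5Q = 63 + 4Q gives Q* = 18.3333, P* = 136.3333.
With the tax, buyers' net willingness to pay falls by 60.5: (228 - 60.5) - 5Q = 63 + 4Q, so Q_t = 11.6111. Buyers pay P_b = 169.9444; sellers receive P_s = P_b - 60.5 = 109.4444.
Deadweight loss is the triangle between the curves from Q_t to Q*: (1/2)(18.3333 - 11.6111)(60.5) = 203.3472.

203.35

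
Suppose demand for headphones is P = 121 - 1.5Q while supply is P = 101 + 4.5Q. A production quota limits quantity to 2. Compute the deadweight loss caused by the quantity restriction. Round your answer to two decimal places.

Unrestricted equilibrium: Q* = (121 - 101)/(1.5 + 4.5) = 3.3333.
At Q = 2 the demand price is 121 - 1.5(2) = 118 and the supply price is 101 + 4.5(2) = 110.
Deadweight loss is the triangle between the curves from 2 to 3.3333: (1/2)(118 - 110)(3.3333 - 2) = 5.3333.

5.33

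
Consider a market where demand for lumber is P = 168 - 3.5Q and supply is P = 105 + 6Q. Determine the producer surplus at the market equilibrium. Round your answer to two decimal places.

Setting demand equal to supply, 63 = 9.5Q, so Q* = 6.6316 and P* = 144.7895.
PS is the area between P* and the supply curve from 0 to Q*: (1/2)(6.6316)(39.7895) = 131.9335.

131.93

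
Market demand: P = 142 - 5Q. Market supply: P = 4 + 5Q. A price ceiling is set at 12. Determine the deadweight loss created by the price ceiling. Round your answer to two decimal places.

744.20

Free-market equilibrium: 142 - 5Q = 4 + 5Q gives Q* = 13.8, P* = 73.
At the ceiling price 12, quantity supplied is (12 - 4)/5 = 1.6; supply is the short side, so Q = 1.6 trades at P = 12.
The lost-trades triangle has base Q* - 1.6 = 12.2 and height equal to the gap between the curves at Q = 1.6, which is 134 - 12 = 122. DWL = (1/2)(12.2)(122) = 744.2.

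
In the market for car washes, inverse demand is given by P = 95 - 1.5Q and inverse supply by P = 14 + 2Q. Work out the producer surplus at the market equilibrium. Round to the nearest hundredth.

Set 95 - 1.5Q = 14 + 2Q, which gives 81 = 3.5Q, so Q* = 23.1429 and P* = 95 - 1.5(23.1429) = 60.2857.
Producer surplus is the triangle above supply below P*: (1/2)(23.1429)(60.2857 - 14) = (1/2)(23.1429)(46.2857) = 535.5918.

535.59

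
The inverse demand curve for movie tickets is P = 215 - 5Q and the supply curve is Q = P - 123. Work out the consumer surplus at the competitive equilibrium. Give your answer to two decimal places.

587.78

Rewriting supply in inverse form: P = 123 + Q.
Equilibrium: 215 - 5Q = 123 + Q, so Q* = 15.3333 and P* = 138.3333.
The demand choke price is 215, so CS = (1/2)(Q*)(215 - P*) = (1/2)(15.3333)(76.6667) = 587.7778.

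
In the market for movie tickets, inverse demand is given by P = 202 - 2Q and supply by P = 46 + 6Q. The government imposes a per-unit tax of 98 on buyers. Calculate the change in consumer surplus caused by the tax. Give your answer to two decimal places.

-327.69

Without the tax, 202 - 2Q = 46 + 6Q so Q* = 19.5 and P* = 163.
With the tax, buyers' net willingness to pay falls by 98: (202 - 98) - 2Q = 46 + 6Q, so Q_t = 7.25. Buyers pay P_b = 187.5; sellers receive P_s = P_b - 98 = 89.5.
Consumers lose the trapezoid between P* and P_b out to Q_t plus the triangle from Q_t to Q*: change in CS = 52.5625 - 380.25 = -327.6875.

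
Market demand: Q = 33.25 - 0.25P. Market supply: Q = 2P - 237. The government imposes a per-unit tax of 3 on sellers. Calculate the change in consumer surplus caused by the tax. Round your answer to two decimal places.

-7.70

Rewriting demand in inverse form: P = 133 - 4Q.
Rewriting supply in inverse form: P = 118.5 + 0.5Q.
Without the tax, 133 - 4Q = 118.5 + 0.5Q so Q* = 3.2222 and P* = 120.1111.
A tax on sellers shifts supply up by 3: 133 - 4Q = 118.5 + 0.5Q + 3, so Q_t = 2.5556. Buyers pay P_b = 122.7778; sellers receive P_s = P_b - 3 = 119.7778.
Consumers lose the trapezoid between P* and P_b out to Q_t plus the triangle from Q_t to Q*: change in CS = 13.0617 - 20.7654 = -7.7037.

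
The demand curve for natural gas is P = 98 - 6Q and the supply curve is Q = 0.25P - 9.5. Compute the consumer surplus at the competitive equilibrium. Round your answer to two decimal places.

108.00

Rewriting supply in inverse form: P = 38 + 4Q.
Setting demand equal to supply, 60 = 10Q, so Q* = 6 and P* = 62.
The demand choke price is 98, so CS = (1/2)(Q*)(98 - P*) = (1/2)(6)(36) = 108.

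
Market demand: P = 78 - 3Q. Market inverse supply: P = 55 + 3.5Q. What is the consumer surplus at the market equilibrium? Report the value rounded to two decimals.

18.78

Set 78 - 3Q = 55 + 3.5Q, which gives 23 = 6.5Q, so Q* = 3.5385 and P* = 78 - 3(3.5385) = 67.3846.
Consumer surplus is the triangle under demand above P*: (1/2)(3.5385)(78 - 67.3846) = (1/2)(3.5385)(10.6154) = 18.7811.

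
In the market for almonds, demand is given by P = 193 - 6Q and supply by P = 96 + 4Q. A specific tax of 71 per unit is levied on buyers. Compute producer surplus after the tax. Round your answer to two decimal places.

Pre-tax equilibrium: 193 - 6Q = 96 + 4Q gives Q* = 9.7, P* = 134.8.
A tax on buyers shifts demand down by 71: (193 - 71) - 6Q = 96 + 4Q, so Q_t = 2.6. Buyers pay P_b = 177.4; sellers receive P_s = P_b - 71 = 106.4.
PS = (1/2)(Q_t)(P_s - 96) = (1/2)(2.6)(10.4) = 13.52.

13.52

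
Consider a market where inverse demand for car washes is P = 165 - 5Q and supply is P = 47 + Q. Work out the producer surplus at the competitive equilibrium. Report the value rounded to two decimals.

193.39

Setting demand equal to supply, 118 = 6Q, so Q* = 19.6667 and P* = 66.6667.
PS is the area between P* and the supply curve from 0 to Q*: (1/2)(19.6667)(19.6667) = 193.3889.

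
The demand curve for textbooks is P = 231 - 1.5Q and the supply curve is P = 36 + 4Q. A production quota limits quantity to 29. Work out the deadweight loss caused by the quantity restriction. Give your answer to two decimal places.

114.57

Unrestricted equilibrium: Q* = (231 - 36)/(1.5 + 4) = 35.4545.
At Q = 29 the demand price is 231 - 1.5(29) = 187.5 and the supply price is 36 + 4(29) = 152.
DWL = (1/2)(gap between curves at 29) x (Q* - 29) = (1/2)(35.5)(6.4545) = 114.5682.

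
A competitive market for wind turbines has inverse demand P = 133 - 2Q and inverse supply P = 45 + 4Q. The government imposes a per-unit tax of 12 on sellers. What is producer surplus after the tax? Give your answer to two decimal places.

Without the tax, 133 - 2Q = 45 + 4Q so Q* = 14.6667 and P* = 103.6667.
A tax on sellers shifts supply up by 12: 133 - 2Q = 45 + 4Q + 12, so Q_t = 12.6667. Buyers pay P_b = 107.6667; sellers receive P_s = P_b - 12 = 95.6667.
PS = (1/2)(Q_t)(P_s - 45) = (1/2)(12.6667)(50.6667) = 320.8889.

320.89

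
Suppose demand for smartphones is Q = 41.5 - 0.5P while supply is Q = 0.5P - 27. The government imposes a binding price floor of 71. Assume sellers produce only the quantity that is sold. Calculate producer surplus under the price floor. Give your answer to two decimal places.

Rewriting demand in inverse form: P = 83 - 2Q.
Rewriting supply in inverse form: P = 54 + 2Q.
Without the control, 83 - 2Q = 54 + 2Q so Q* = 7.25 and P* = 68.5.
At P = 71, buyers demand (83 - 71)/2 = 6 while sellers would supply more, so the quantity traded is 6 at price 71.
The supply price at Q = 6 is 66. PS is the trapezoid between 71 and supply over [0, 6]: (1/2)[(71 - 54) + (71 - 66)](6) = 66.

66.00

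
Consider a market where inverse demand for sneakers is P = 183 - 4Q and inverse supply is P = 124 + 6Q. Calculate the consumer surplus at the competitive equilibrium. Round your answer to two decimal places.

69.62

Setting demand equal to supply, 59 = 10Q, so Q* = 5.9 and P* = 159.4.
CS is the area between the demand curve and P* from 0 to Q*: (1/2)(5.9)(23.6) = 69.62.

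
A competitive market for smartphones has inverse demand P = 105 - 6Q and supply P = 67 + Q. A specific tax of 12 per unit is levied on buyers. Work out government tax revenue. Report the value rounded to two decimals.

44.57

Without the tax, 105 - 6Q = 67 + Q so Q* = 5.4286 and P* = 72.4286.
With the tax, buyers' net willingness to pay falls by 12: (105 - 12) - 6Q = 67 + Q, so Q_t = 3.7143. Buyers pay P_b = 82.7143; sellers receive P_s = P_b - 12 = 70.7143.
Tax revenue = t x Q_t = 12 x 3.7143 = 44.5714.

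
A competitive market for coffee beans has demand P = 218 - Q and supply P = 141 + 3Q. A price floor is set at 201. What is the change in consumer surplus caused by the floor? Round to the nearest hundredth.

-40.78

Without the control, 218 - Q = 141 + 3Q so Q* = 19.25 and P* = 198.75.
At P = 201, buyers demand (218 - 201)/1 = 17 while sellers would supply more, so the quantity traded is 17 at price 201.
CS goes from (1/2)(19.25)(19.25) = 185.2812 to 144.5 (computed as (218 - 201)(17) - (1/2)(1)(17)^2), a change of -40.7812.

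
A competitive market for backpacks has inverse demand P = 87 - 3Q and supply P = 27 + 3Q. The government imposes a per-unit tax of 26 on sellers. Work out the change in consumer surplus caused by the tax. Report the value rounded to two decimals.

Pre-tax equilibrium: 87 - 3Q = 27 + 3Q gives Q* = 10, P* = 57.
A tax on sellers shifts supply up by 26: 87 - 3Q = 27 + 3Q + 26, so Q_t = 5.6667. Buyers pay P_b = 70; sellers receive P_s = P_b - 26 = 44.
CS falls from (1/2)(10)(30) = 150 to (1/2)(5.6667)(17) = 48.1667, a change of -101.8333.

-101.83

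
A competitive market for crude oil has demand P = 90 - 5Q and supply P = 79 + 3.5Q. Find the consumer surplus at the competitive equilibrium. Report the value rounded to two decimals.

Setting demand equal to supply, 11 = 8.5Q, so Q* = 1.2941 and P* = 83.5294.
The demand choke price is 90, so CS = (1/2)(Q*)(90 - P*) = (1/2)(1.2941)(6.4706) = 4.1869.

4.19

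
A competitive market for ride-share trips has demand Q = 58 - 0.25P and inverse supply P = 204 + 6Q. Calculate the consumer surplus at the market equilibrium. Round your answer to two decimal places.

Rewriting demand in inverse form: P = 232 - 4Q.
Equilibrium: 232 - 4Q = 204 + 6Q, so Q* = 2.8 and P* = 220.8.
Consumer surplus is the triangle under demand above P*: (1/2)(2.8)(232 - 220.8) = (1/2)(2.8)(11.2) = 15.68.

15.68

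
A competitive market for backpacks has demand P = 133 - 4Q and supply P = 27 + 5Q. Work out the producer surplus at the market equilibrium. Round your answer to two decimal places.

346.79

Equilibrium: 133 - 4Q = 27 + 5Q, so Q* = 11.7778 and P* = 85.8889.
PS is the area between P* and the supply curve from 0 to Q*: (1/2)(11.7778)(58.8889) = 346.7901.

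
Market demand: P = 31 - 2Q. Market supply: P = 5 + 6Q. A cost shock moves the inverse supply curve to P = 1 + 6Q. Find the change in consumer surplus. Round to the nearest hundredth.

3.50

Initial equilibrium: Q_0 = 3.25, P_0 = 24.5; CS_0 = (1/2)(3.25)(6.5) = 10.5625, PS_0 = (1/2)(3.25)(19.5) = 31.6875.
New equilibrium: 31 - 2Q = 1 + 6Q gives Q_1 = 3.75, P_1 = 23.5; CS_1 = 14.0625, PS_1 = 42.1875.
Change in consumer surplus = 14.0625 - 10.5625 = 3.5.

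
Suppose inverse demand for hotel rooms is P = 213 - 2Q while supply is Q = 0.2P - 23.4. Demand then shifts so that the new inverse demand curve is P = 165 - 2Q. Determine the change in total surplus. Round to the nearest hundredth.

-493.71

Rewriting supply in inverse form: P = 117 + 5Q.
Initial equilibrium: Q_0 = 13.7143, P_0 = 185.5714; CS_0 = (1/2)(13.7143)(27.4286) = 188.0816, PS_0 = (1/2)(13.7143)(68.5714) = 470.2041.
New equilibrium: 165 - 2Q = 117 + 5Q gives Q_1 = 6.8571, P_1 = 151.2857; CS_1 = 47.0204, PS_1 = 117.551.
Change in total surplus = (47.0204 + 117.551) - (188.0816 + 470.2041) = -493.7143.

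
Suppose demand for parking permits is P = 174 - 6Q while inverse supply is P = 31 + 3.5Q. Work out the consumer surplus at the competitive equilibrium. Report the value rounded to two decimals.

Set 174 - 6Q = 31 + 3.5Q, which gives 143 = 9.5Q, so Q* = 15.0526 and P* = 174 - 6(15.0526) = 83.6842.
Consumer surplus is the triangle under demand above P*: (1/2)(15.0526)(174 - 83.6842) = (1/2)(15.0526)(90.3158) = 679.7452.

679.75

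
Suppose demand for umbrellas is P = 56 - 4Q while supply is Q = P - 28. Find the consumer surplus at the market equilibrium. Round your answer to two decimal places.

Rewriting supply in inverse form: P = 28 + Q.
Equilibrium: 56 - 4Q = 28 + Q, so Q* = 5.6 and P* = 33.6.
CS is the area between the demand curve and P* from 0 to Q*: (1/2)(5.6)(22.4) = 62.72.

62.72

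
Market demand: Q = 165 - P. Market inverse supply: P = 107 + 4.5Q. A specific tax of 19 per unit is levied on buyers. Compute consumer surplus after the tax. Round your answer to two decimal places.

Rewriting demand in inverse form: P = 165 - Q.
Pre-tax equilibrium: 165 - Q = 107 + 4.5Q gives Q* = 10.5455, P* = 154.4545.
With the tax, buyers' net willingness to pay falls by 19: (165 - 19) - Q = 107 + 4.5Q, so Q_t = 7.0909. Buyers pay P_b = 157.9091; sellers receive P_s = P_b - 19 = 138.9091.
CS = (1/2)(Q_t)(165 - P_b) = (1/2)(7.0909)(7.0909) = 25.1405.

25.14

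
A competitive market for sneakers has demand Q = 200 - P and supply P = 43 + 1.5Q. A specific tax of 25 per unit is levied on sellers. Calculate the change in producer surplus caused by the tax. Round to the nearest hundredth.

-867.00

Rewriting demand in inverse form: P = 200 - Q.
Pre-tax equilibrium: 200 - Q = 43 + 1.5Q gives Q* = 62.8, P* = 137.2.
A tax on sellers shifts supply up by 25: 200 - Q = 43 + 1.5Q + 25, so Q_t = 52.8. Buyers pay P_b = 147.2; sellers receive P_s = P_b - 25 = 122.2.
Producers lose the trapezoid between P_s and P* out to Q_t plus the triangle from Q_t to Q*: change in PS = 2090.88 - 2957.88 = -867.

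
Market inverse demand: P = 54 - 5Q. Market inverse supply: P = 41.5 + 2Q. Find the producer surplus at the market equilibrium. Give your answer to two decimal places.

3.19

Set 54 - 5Q = 41.5 + 2Q, which gives 12.5 = 7Q, so Q* = 1.7857 and P* = 54 - 5(1.7857) = 45.0714.
PS is the area between P* and the supply curve from 0 to Q*: (1/2)(1.7857)(3.5714) = 3.1888.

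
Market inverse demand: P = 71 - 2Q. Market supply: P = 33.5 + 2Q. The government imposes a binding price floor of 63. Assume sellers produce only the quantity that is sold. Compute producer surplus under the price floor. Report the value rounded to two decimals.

102.00

Without the control, 71 - 2Q = 33.5 + 2Q so Q* = 9.375 and P* = 52.25.
At P = 63, buyers demand (71 - 63)/2 = 4 while sellers would supply more, so the quantity traded is 4 at price 63.
The supply price at Q = 4 is 41.5. PS is the trapezoid between 63 and supply over [0, 4]: (1/2)[(63 - 33.5) + (63 - 41.5)](4) = 102.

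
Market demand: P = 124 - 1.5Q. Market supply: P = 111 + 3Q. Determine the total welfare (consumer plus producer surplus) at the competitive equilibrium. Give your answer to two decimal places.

18.78

Equilibrium: 124 - 1.5Q = 111 + 3Q, so Q* = 2.8889 and P* = 119.6667.
CS = (1/2)(2.8889)(4.3333) = 6.2593 and PS = (1/2)(2.8889)(8.6667) = 12.5185, so total surplus = 18.7778.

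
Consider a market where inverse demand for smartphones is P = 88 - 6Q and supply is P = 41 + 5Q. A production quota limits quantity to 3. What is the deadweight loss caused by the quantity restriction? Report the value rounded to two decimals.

Unrestricted equilibrium: Q* = (88 - 41)/(6 + 5) = 4.2727.
At Q = 3 the demand price is 88 - 6(3) = 70 and the supply price is 41 + 5(3) = 56.
Deadweight loss is the triangle between the curves from 3 to 4.2727: (1/2)(70 - 56)(4.2727 - 3) = 8.9091.

8.91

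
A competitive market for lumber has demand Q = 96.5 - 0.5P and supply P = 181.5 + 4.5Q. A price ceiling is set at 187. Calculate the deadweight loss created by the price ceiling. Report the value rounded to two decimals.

Rewriting demand in inverse form: P = 193 - 2Q.
Without the control, 193 - 2Q = 181.5 + 4.5Q so Q* = 1.7692 and P* = 189.4615.
At the ceiling price 187, quantity supplied is (187 - 181.5)/4.5 = 1.2222; supply is the short side, so Q = 1.2222 trades at P = 187.
The lost-trades triangle has base Q* - 1.2222 = 0.547 and height equal to the gap between the curves at Q = 1.2222, which is 190.5556 - 187 = 3.5556. DWL = (1/2)(0.547)(3.5556) = 0.9725.

0.97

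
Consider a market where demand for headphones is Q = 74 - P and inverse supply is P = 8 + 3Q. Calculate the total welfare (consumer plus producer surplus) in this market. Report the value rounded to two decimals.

544.50

Rewriting demand in inverse form: P = 74 - Q.
Set 74 - Q = 8 + 3Q, which gives 66 = 4Q, so Q* = 16.5 and P* = 74 - (16.5) = 57.5.
Total surplus is the full triangle between the curves from 0 to Q*: (1/2)(16.5)(74 - 8) = 544.5.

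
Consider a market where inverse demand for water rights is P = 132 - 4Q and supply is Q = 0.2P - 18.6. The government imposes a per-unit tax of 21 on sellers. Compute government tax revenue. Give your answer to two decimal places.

Rewriting supply in inverse form: P = 93 + 5Q.
Pre-tax equilibrium: 132 - 4Q = 93 + 5Q gives Q* = 4.3333, P* = 114.6667.
A tax on sellers shifts supply up by 21: 132 - 4Q = 93 + 5Q + 21, so Q_t = 2. Buyers pay P_b = 124; sellers receive P_s = P_b - 21 = 103.
Tax revenue = t x Q_t = 21 x 2 = 42.

42.00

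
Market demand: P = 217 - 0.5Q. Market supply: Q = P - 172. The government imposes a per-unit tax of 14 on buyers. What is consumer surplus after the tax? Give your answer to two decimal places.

106.78

Rewriting supply in inverse form: P = 172 + Q.
Pre-tax equilibrium: 217 - 0.5Q = 172 + Q gives Q* = 30, P* = 202.
With the tax, buyers' net willingness to pay falls by 14: (217 - 14) - 0.5Q = 172 + Q, so Q_t = 20.6667. Buyers pay P_b = 206.6667; sellers receive P_s = P_b - 14 = 192.6667.
Consumer surplus is the triangle under demand above P_b: (1/2)(20.6667)(217 - 206.6667) = 106.7778.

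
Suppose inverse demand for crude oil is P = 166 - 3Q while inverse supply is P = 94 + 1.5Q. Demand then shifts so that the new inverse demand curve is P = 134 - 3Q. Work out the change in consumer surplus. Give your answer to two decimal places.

-265.48

Initial equilibrium: Q_0 = 16, P_0 = 118; CS_0 = (1/2)(16)(48) = 384, PS_0 = (1/2)(16)(24) = 192.
New equilibrium: 134 - 3Q = 94 + 1.5Q gives Q_1 = 8.8889, P_1 = 107.3333; CS_1 = 118.5185, PS_1 = 59.2593.
Change in consumer surplus = 118.5185 - 384 = -265.4815.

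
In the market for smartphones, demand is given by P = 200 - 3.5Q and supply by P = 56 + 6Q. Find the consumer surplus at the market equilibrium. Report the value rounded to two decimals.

402.08

Setting demand equal to supply, 144 = 9.5Q, so Q* = 15.1579 and P* = 146.9474.
The demand choke price is 200, so CS = (1/2)(Q*)(200 - P*) = (1/2)(15.1579)(53.0526) = 402.0831.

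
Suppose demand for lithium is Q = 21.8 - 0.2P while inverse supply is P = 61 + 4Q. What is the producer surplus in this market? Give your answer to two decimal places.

56.89

Rewriting demand in inverse form: P = 109 - 5Q.
Set 109 - 5Q = 61 + 4Q, which gives 48 = 9Q, so Q* = 5.3333 and P* = 109 - 5(5.3333) = 82.3333.
Producer surplus is the triangle above supply below P*: (1/2)(5.3333)(82.3333 - 61) = (1/2)(5.3333)(21.3333) = 56.8889.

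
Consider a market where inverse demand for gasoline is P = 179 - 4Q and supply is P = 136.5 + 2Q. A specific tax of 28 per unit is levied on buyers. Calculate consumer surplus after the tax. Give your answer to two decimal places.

Without the tax, 179 - 4Q = 136.5 + 2Q so Q* = 7.0833 and P* = 150.6667.
With the tax, buyers' net willingness to pay falls by 28: (179 - 28) - 4Q = 136.5 + 2Q, so Q_t = 2.4167. Buyers pay P_b = 169.3333; sellers receive P_s = P_b - 28 = 141.3333.
Consumer surplus is the triangle under demand above P_b: (1/2)(2.4167)(179 - 169.3333) = 11.6806.

11.68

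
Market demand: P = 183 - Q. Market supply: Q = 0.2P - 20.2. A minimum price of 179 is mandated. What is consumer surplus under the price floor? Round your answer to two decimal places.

8.00

Rewriting supply in inverse form: P = 101 + 5Q.
Without the control, 183 - Q = 101 + 5Q so Q* = 13.6667 and P* = 169.3333.
At the floor price 179, quantity demanded is (183 - 179)/1 = 4; demand is the short side, so Q = 4 trades at P = 179.
CS is the triangle under demand above 179: (1/2)(4)(183 - 179) = 8.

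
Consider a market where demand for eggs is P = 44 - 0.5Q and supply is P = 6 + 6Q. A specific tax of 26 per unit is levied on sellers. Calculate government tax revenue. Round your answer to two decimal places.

Without the tax, 44 - 0.5Q = 6 + 6Q so Q* = 5.8462 and P* = 41.0769.
A tax on sellers shifts supply up by 26: 44 - 0.5Q = 6 + 6Q + 26, so Q_t = 1.8462. Buyers pay P_b = 43.0769; sellers receive P_s = P_b - 26 = 17.0769.
Tax revenue = t x Q_t = 26 x 1.8462 = 48.

48.00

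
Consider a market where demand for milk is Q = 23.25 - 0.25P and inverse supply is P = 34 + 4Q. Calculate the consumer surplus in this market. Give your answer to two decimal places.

108.78

Rewriting demand in inverse form: P = 93 - 4Q.
Set 93 - 4Q = 34 + 4Q, which gives 59 = 8Q, so Q* = 7.375 and P* = 93 - 4(7.375) = 63.5.
Consumer surplus is the triangle under demand above P*: (1/2)(7.375)(93 - 63.5) = (1/2)(7.375)(29.5) = 108.7812.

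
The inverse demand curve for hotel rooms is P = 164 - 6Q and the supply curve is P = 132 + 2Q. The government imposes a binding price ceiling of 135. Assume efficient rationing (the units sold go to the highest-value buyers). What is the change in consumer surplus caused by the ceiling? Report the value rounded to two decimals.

-11.25

Free-market equilibrium: 164 - 6Q = 132 + 2Q gives Q* = 4, P* = 140.
At P = 135, sellers supply (135 - 132)/2 = 1.5 while buyers want more, so the quantity traded is 1.5 at price 135.
CS goes from (1/2)(4)(24) = 48 to 36.75 (computed as (164 - 135)(1.5) - (1/2)(6)(1.5)^2), a change of -11.25.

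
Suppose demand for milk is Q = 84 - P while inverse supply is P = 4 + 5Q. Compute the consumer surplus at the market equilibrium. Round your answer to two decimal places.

88.89

Rewriting demand in inverse form: P = 84 - Q.
Set 84 - Q = 4 + 5Q, which gives 80 = 6Q, so Q* = 13.3333 and P* = 84 - (13.3333) = 70.6667.
The demand choke price is 84, so CS = (1/2)(Q*)(84 - P*) = (1/2)(13.3333)(13.3333) = 88.8889.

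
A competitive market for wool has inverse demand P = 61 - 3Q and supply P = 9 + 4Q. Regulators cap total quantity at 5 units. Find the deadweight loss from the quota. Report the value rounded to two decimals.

Unrestricted equilibrium: Q* = (61 - 9)/(3 + 4) = 7.4286.
At Q = 5 the demand price is 61 - 3(5) = 46 and the supply price is 9 + 4(5) = 29.
DWL = (1/2)(gap between curves at 5) x (Q* - 5) = (1/2)(17)(2.4286) = 20.6429.

20.64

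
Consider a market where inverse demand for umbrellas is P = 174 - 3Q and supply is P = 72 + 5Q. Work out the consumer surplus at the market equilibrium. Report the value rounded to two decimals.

243.84

Set 174 - 3Q = 72 + 5Q, which gives 102 = 8Q, so Q* = 12.75 and P* = 174 - 3(12.75) = 135.75.
Consumer surplus is the triangle under demand above P*: (1/2)(12.75)(174 - 135.75) = (1/2)(12.75)(38.25) = 243.8438.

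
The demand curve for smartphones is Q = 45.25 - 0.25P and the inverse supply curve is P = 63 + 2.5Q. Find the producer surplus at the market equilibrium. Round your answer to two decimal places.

411.95

Rewriting demand in inverse form: P = 181 - 4Q.
Setting demand equal to supply, 118 = 6.5Q, so Q* = 18.1538 and P* = 108.3846.
The supply curve's price intercept is 63, so PS = (1/2)(Q*)(P* - 63) = (1/2)(18.1538)(45.3846) = 411.9527.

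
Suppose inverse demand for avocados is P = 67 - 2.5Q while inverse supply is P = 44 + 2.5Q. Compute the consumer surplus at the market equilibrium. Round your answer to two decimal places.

26.45

Setting demand equal to supply, 23 = 5Q, so Q* = 4.6 and P* = 55.5.
Consumer surplus is the triangle under demand above P*: (1/2)(4.6)(67 - 55.5) = (1/2)(4.6)(11.5) = 26.45.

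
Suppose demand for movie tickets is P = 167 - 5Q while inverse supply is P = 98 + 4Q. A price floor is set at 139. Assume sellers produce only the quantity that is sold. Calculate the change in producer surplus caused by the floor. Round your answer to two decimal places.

Free-market equilibrium: 167 - 5Q = 98 + 4Q gives Q* = 7.6667, P* = 128.6667.
At the floor price 139, quantity demanded is (167 - 139)/5 = 5.6; demand is the short side, so Q = 5.6 trades at P = 139.
PS goes from (1/2)(7.6667)(30.6667) = 117.5556 to 166.88 (computed as (139 - 98)(5.6) - (1/2)(4)(5.6)^2), a change of 49.3244.

49.32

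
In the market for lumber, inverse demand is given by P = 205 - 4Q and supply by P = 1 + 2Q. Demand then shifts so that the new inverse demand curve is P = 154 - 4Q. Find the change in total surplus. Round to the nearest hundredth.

Initial equilibrium: Q_0 = 34, P_0 = 69; CS_0 = (1/2)(34)(136) = 2312, PS_0 = (1/2)(34)(68) = 1156.
New equilibrium: 154 - 4Q = 1 + 2Q gives Q_1 = 25.5, P_1 = 52; CS_1 = 1300.5, PS_1 = 650.25.
Change in total surplus = (1300.5 + 650.25) - (2312 + 1156) = -1517.25.

-1517.25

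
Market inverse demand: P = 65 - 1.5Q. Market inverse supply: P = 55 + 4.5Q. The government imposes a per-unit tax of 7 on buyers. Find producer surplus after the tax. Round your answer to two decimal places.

0.56

Pre-tax equilibrium: 65 - 1.5Q = 55 + 4.5Q gives Q* = 1.6667, P* = 62.5.
A tax on buyers shifts demand down by 7: (65 - 7) - 1.5Q = 55 + 4.5Q, so Q_t = 0.5. Buyers pay P_b = 64.25; sellers receive P_s = P_b - 7 = 57.25.
Producer surplus is the triangle above supply below P_s: (1/2)(0.5)(57.25 - 55) = 0.5625.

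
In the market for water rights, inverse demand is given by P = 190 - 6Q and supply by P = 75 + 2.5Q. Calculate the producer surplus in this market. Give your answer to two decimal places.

Equilibrium: 190 - 6Q = 75 + 2.5Q, so Q* = 13.5294 and P* = 108.8235.
PS is the area between P* and the supply curve from 0 to Q*: (1/2)(13.5294)(33.8235) = 228.8062.

228.81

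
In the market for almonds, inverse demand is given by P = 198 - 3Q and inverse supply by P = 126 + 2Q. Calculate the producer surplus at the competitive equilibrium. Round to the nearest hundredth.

Set 198 - 3Q = 126 + 2Q, which gives 72 = 5Q, so Q* = 14.4 and P* = 198 - 3(14.4) = 154.8.
PS is the area between P* and the supply curve from 0 to Q*: (1/2)(14.4)(28.8) = 207.36.

207.36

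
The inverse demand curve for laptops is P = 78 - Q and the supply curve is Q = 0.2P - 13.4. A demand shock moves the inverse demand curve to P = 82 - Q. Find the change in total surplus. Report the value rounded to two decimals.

Rewriting supply in inverse form: P = 67 + 5Q.
Initial equilibrium: Q_0 = 1.8333, P_0 = 76.1667; CS_0 = (1/2)(1.8333)(1.8333) = 1.6806, PS_0 = (1/2)(1.8333)(9.1667) = 8.4028.
New equilibrium: 82 - Q = 67 + 5Q gives Q_1 = 2.5, P_1 = 79.5; CS_1 = 3.125, PS_1 = 15.625.
Change in total surplus = (3.125 + 15.625) - (1.6806 + 8.4028) = 8.6667.

8.67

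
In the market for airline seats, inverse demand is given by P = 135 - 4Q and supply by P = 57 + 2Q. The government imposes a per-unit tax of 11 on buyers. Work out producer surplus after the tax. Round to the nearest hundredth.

124.69

Without the tax, 135 - 4Q = 57 + 2Q so Q* = 13 and P* = 83.
A tax on buyers shifts demand down by 11: (135 - 11) - 4Q = 57 + 2Q, so Q_t = 11.1667. Buyers pay P_b = 90.3333; sellers receive P_s = P_b - 11 = 79.3333.
PS = (1/2)(Q_t)(P_s - 57) = (1/2)(11.1667)(22.3333) = 124.6944.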